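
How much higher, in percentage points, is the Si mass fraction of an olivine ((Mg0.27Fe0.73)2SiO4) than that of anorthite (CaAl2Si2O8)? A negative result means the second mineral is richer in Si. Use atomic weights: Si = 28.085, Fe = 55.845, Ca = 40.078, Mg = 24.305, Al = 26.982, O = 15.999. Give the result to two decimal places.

M((Mg0.27Fe0.73)2SiO4) = 186.739 g/mol, so wt% Si = 28.085/186.739 × 100 = 15.04%.
M(CaAl2Si2O8) = 278.204 g/mol, so wt% Si = 56.170/278.204 × 100 = 20.19%.
15.04 − 20.19 = -5.15 pp.

-5.15 percentage points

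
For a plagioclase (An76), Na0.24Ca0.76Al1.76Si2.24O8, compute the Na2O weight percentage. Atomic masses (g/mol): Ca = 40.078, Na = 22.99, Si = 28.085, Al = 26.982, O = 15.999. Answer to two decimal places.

2.71 wt%

Molar mass of Na0.24Ca0.76Al1.76Si2.24O8 = 0.24*22.99 + 0.76*40.078 + 1.76*26.982 + 2.24*28.085 + 8*15.999 = 274.368 g/mol.
Each formula unit contains 0.24 Na, equivalent to 0.24/2 = 0.1200 mol Na2O.
M(Na2O) = 2×22.99 + 1×15.999 = 61.979 g/mol.
Mass of Na2O per formula unit = 0.1200 × 61.979 = 7.437 g.
Na2O wt% = 7.437 / 274.368 × 100 = 2.71%.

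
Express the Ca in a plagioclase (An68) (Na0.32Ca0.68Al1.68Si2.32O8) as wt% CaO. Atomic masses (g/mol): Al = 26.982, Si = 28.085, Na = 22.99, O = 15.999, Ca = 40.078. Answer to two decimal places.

M(Na0.32Ca0.68Al1.68Si2.32O8) = 273.089 g/mol; M(CaO) = 56.077 g/mol.
Moles CaO per formula unit = 0.68 Ca ÷ 1 = 0.6800.
CaO fraction = (0.6800 × 56.077) / 273.089 = 38.132/273.089 = 0.1396.

13.96 wt%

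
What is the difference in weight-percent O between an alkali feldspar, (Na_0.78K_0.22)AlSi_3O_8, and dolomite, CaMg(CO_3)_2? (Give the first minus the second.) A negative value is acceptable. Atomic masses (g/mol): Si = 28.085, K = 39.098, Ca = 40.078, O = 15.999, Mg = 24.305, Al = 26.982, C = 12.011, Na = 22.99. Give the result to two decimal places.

O in (Na_0.78K_0.22)AlSi_3O_8: molar mass 265.763 g/mol; 8×15.999 = 127.992 g → 48.16 wt%.
O in CaMg(CO_3)_2: molar mass 184.399 g/mol; 6×15.999 = 95.994 g → 52.06 wt%.
Difference = 48.16 − 52.06 = -3.90 percentage points.

-3.90 percentage points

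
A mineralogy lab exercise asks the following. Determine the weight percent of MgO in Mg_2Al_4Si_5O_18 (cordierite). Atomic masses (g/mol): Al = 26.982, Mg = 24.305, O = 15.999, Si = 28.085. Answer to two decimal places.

13.78 wt%

Molar mass of Mg_2Al_4Si_5O_18 = 2·24.305 + 4·26.982 + 5·28.085 + 18·15.999 = 584.945 g/mol.
Each formula unit contains 2 Mg, equivalent to 2/1 = 2.0000 mol MgO.
M(MgO) = 1×24.305 + 1×15.999 = 40.304 g/mol.
Mass of MgO per formula unit = 2.0000 × 40.304 = 80.608 g.
MgO wt% = 80.608 / 584.945 × 100 = 13.78%.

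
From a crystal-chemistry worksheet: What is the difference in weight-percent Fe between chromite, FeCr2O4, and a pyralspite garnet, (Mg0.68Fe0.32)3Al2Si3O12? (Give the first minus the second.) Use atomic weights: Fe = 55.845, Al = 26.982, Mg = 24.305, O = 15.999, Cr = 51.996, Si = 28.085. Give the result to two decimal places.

Fe in FeCr2O4: molar mass 223.833 g/mol; 1×55.845 = 55.845 g → 24.95 wt%.
Fe in (Mg0.68Fe0.32)3Al2Si3O12: molar mass 433.400 g/mol; 0.96×55.845 = 53.611 g → 12.37 wt%.
Difference = 24.95 − 12.37 = 12.58 percentage points.

12.58 percentage points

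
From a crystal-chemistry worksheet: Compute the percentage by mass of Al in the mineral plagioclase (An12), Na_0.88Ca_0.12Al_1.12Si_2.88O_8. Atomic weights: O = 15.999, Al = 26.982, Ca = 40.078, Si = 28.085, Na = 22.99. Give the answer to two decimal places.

11.44 mass %

Molar mass of Na_0.88Ca_0.12Al_1.12Si_2.88O_8: 0.88·22.99 + 0.12·40.078 + 1.12·26.982 + 2.88·28.085 + 8·15.999 = 264.137 g/mol.
Mass of Al per formula unit: 1.12 × 26.982 = 30.220 g.
Weight fraction Al = 30.220 / 264.137 = 0.1144.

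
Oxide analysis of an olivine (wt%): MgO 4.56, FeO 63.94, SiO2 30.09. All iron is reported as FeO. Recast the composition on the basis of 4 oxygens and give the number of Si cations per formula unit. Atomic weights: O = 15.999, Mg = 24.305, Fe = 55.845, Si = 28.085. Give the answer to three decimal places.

MgO (M=40.304): mol = 0.11314; Mg = 0.11314, O = 0.11314.
FeO (M=71.844): mol = 0.88998; Fe = 0.88998, O = 0.88998.
SiO2 (M=60.083): mol = 0.50081; Si = 0.50081, O = 1.00162.
ΣO = 2.00474; factor = 4/ΣO = 1.99527.
Si apfu = 0.50081 × 1.99527 = 0.999.

0.999 Si apfu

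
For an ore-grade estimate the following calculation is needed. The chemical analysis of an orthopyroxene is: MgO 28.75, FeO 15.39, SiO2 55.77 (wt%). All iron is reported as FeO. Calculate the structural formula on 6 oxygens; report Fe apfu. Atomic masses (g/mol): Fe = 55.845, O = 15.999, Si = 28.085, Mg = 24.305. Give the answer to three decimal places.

0.462 Fe apfu

MgO (M=40.304): mol = 0.71333; Mg = 0.71333, O = 0.71333.
FeO (M=71.844): mol = 0.21421; Fe = 0.21421, O = 0.21421.
SiO2 (M=60.083): mol = 0.92822; Si = 0.92822, O = 1.85644.
ΣO = 2.78398; factor = 6/ΣO = 2.15519.
Fe apfu = 0.21421 × 2.15519 = 0.462.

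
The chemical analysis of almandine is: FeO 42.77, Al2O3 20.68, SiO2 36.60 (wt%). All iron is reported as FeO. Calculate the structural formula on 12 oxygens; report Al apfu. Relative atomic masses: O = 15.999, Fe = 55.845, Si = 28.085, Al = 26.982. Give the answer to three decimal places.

2.010 Al apfu

42.77 wt% FeO ÷ 71.844 g/mol = 0.59532 mol, giving 0.59532 Fe and 0.59532 O.
20.68 wt% Al2O3 ÷ 101.961 g/mol = 0.20282 mol, giving 0.40564 Al and 0.60846 O.
36.60 wt% SiO2 ÷ 60.083 g/mol = 0.60916 mol, giving 0.60916 Si and 1.21832 O.
Oxygen sums to 2.42210; scaling by 12/2.42210 = 4.95438 puts the formula on 12 O.
Al: 0.40564 × 4.95438 = 2.010 atoms per formula unit.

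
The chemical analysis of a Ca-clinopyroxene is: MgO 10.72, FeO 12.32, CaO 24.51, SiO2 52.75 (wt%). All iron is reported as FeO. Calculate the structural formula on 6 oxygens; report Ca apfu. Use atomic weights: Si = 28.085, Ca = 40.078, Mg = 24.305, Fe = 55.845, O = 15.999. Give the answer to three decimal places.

MgO: 10.72/40.304 = 0.26598 mol → 0.26598 mol Mg, 0.26598 mol O.
FeO: 12.32/71.844 = 0.17148 mol → 0.17148 mol Fe, 0.17148 mol O.
CaO: 24.51/56.077 = 0.43708 mol → 0.43708 mol Ca, 0.43708 mol O.
SiO2: 52.75/60.083 = 0.87795 mol → 0.87795 mol Si, 1.75590 mol O.
Total oxygen = 2.63044 mol. Normalization factor = 6/2.63044 = 2.28099.
Ca per 6 O = 0.43708 × 2.28099 = 0.997.

0.997 Ca apfu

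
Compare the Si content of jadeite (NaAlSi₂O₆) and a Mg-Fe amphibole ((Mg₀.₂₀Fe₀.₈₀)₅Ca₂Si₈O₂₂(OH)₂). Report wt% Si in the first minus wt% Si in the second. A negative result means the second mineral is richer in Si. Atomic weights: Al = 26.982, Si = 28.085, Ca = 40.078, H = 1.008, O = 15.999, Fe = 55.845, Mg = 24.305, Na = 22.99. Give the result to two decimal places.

3.85 percentage points

First mineral: 56.170 g Si in 202.136 g formula = 27.79 wt% Si.
Second mineral: 224.680 g Si in 938.513 g formula = 23.94 wt% Si.
27.79% − 23.94% gives a difference of 3.85 percentage points.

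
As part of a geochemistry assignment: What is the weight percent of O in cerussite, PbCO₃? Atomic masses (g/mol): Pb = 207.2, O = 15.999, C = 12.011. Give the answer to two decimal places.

Formula mass = 1·207.2 + 1·12.011 + 3·15.999 = 267.208 g/mol, of which 47.997 g is O.
So O makes up 47.997/267.208 = 0.1796 of the mass, i.e. 17.96%.

17.96 mass %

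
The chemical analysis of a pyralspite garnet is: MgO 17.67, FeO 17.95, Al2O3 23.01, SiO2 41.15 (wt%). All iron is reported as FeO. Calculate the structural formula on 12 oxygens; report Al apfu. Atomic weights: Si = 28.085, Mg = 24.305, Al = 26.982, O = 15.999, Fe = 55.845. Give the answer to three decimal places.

1.980 Al apfu

MgO (M=40.304): mol = 0.43842; Mg = 0.43842, O = 0.43842.
FeO (M=71.844): mol = 0.24985; Fe = 0.24985, O = 0.24985.
Al2O3 (M=101.961): mol = 0.22567; Al = 0.45134, O = 0.67701.
SiO2 (M=60.083): mol = 0.68489; Si = 0.68489, O = 1.36978.
ΣO = 2.73506; factor = 12/ΣO = 4.38747.
Al apfu = 0.45134 × 4.38747 = 1.980.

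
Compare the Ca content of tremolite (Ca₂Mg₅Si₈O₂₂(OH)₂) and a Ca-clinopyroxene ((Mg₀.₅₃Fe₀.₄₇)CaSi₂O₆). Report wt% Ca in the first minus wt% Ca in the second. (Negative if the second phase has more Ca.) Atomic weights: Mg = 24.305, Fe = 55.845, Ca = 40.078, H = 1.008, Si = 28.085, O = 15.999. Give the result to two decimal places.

-7.45 percentage points

M(Ca₂Mg₅Si₈O₂₂(OH)₂) = 812.353 g/mol, so wt% Ca = 80.156/812.353 × 100 = 9.87%.
M((Mg₀.₅₃Fe₀.₄₇)CaSi₂O₆) = 231.371 g/mol, so wt% Ca = 40.078/231.371 × 100 = 17.32%.
9.87 − 17.32 = -7.45 pp.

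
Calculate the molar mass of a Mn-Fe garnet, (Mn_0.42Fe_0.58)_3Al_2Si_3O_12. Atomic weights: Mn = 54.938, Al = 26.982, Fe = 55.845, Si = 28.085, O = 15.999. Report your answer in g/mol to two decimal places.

The formula mass is the sum 1.26*54.938 + 1.74*55.845 + 2*26.982 + 3*28.085 + 12*15.999.

496.60 g/mol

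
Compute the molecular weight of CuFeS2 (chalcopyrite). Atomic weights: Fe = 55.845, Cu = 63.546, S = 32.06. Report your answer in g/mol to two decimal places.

Cu: 1 × 63.546 = 63.5460
Fe: 1 × 55.845 = 55.8450
S: 2 × 32.06 = 64.1200
Summing the contributions gives the formula mass.

183.51 g/mol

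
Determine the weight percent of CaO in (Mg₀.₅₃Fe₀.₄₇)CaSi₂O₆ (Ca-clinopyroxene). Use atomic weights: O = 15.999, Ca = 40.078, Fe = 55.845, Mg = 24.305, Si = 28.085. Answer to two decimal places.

24.24 wt%

Formula mass = 231.371 g/mol.
1 Ca → 1.0000 mol CaO per formula unit; M(CaO) = 56.077, so CaO mass = 56.077 g.
56.077/231.371 × 100 = 24.24 wt%.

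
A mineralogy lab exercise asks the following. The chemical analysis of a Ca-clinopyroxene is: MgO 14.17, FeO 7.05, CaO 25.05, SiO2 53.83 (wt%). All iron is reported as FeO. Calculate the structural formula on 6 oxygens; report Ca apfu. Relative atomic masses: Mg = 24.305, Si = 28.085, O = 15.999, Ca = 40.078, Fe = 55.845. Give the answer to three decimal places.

0.997 Ca apfu

MgO (M=40.304): mol = 0.35158; Mg = 0.35158, O = 0.35158.
FeO (M=71.844): mol = 0.09813; Fe = 0.09813, O = 0.09813.
CaO (M=56.077): mol = 0.44671; Ca = 0.44671, O = 0.44671.
SiO2 (M=60.083): mol = 0.89593; Si = 0.89593, O = 1.79186.
ΣO = 2.68828; factor = 6/ΣO = 2.23191.
Ca apfu = 0.44671 × 2.23191 = 0.997.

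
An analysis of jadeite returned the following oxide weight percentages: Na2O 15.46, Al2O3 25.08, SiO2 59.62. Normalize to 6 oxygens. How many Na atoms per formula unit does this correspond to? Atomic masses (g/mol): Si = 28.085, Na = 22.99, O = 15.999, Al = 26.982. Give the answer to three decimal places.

Na2O: 15.46/61.979 = 0.24944 mol → 0.49888 mol Na, 0.24944 mol O.
Al2O3: 25.08/101.961 = 0.24598 mol → 0.49196 mol Al, 0.73794 mol O.
SiO2: 59.62/60.083 = 0.99229 mol → 0.99229 mol Si, 1.98458 mol O.
Total oxygen = 2.97196 mol. Normalization factor = 6/2.97196 = 2.01887.
Na per 6 O = 0.49888 × 2.01887 = 1.007.

1.007 Na apfu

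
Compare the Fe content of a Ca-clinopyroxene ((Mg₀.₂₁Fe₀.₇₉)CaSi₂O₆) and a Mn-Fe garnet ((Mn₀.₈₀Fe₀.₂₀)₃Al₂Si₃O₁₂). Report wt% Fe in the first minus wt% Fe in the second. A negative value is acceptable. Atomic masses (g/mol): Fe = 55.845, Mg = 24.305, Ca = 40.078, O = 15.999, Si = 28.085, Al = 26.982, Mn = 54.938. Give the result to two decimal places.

M((Mg₀.₂₁Fe₀.₇₉)CaSi₂O₆) = 241.464 g/mol, so wt% Fe = 44.118/241.464 × 100 = 18.27%.
M((Mn₀.₈₀Fe₀.₂₀)₃Al₂Si₃O₁₂) = 495.565 g/mol, so wt% Fe = 33.507/495.565 × 100 = 6.76%.
18.27 − 6.76 = 11.51 pp.

11.51 percentage points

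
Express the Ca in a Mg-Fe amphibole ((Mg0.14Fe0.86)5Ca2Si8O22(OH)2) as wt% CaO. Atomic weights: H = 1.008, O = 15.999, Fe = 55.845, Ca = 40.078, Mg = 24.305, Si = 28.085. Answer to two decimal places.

11.83 wt%

Formula mass = 947.975 g/mol.
2 Ca → 2.0000 mol CaO per formula unit; M(CaO) = 56.077, so CaO mass = 112.154 g.
112.154/947.975 × 100 = 11.83 wt%.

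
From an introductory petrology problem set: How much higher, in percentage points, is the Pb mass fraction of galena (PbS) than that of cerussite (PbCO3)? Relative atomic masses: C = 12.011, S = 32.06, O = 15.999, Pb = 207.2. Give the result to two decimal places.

9.06 percentage points

Pb in PbS: molar mass 239.260 g/mol; 1×207.2 = 207.200 g → 86.60 wt%.
Pb in PbCO3: molar mass 267.208 g/mol; 1×207.2 = 207.200 g → 77.54 wt%.
Difference = 86.60 − 77.54 = 9.06 percentage points.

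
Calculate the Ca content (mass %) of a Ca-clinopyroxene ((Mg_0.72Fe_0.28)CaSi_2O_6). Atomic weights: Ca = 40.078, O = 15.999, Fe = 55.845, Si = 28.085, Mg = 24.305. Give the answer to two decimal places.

17.78 mass %

Molar mass of (Mg_0.72Fe_0.28)CaSi_2O_6: 0.72*24.305 + 0.28*55.845 + 1*40.078 + 2*28.085 + 6*15.999 = 225.378 g/mol.
Mass of Ca per formula unit: 1 × 40.078 = 40.078 g.
Weight fraction Ca = 40.078 / 225.378 = 0.1778.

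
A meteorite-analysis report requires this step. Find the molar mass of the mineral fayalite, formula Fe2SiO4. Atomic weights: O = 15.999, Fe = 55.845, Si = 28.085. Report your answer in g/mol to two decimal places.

203.77 g/mol

M = 2*55.845 + 1*28.085 + 4*15.999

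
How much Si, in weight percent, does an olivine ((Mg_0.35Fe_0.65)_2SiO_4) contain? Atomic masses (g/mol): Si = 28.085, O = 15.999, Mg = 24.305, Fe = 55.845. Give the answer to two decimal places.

15.46 weight percent

Formula mass = 0.70·24.305 + 1.30·55.845 + 1·28.085 + 4·15.999 = 181.693 g/mol, of which 28.085 g is Si.
So Si makes up 28.085/181.693 = 0.1546 of the mass, i.e. 15.46%.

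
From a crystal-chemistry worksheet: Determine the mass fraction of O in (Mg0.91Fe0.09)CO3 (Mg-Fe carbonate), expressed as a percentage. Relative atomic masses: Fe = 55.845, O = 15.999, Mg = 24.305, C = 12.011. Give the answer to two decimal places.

55.07 wt%

Formula mass = 0.91×24.305 + 0.09×55.845 + 1×12.011 + 3×15.999 = 87.152 g/mol, of which 47.997 g is O.
So O makes up 47.997/87.152 = 0.5507 of the mass, i.e. 55.07%.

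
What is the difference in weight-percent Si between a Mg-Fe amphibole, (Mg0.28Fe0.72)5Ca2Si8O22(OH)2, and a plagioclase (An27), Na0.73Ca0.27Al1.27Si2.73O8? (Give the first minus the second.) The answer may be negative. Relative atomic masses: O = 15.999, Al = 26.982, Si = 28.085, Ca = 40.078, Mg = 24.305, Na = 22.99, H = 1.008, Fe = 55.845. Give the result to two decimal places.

Si in (Mg0.28Fe0.72)5Ca2Si8O22(OH)2: molar mass 925.897 g/mol; 8×28.085 = 224.680 g → 24.27 wt%.
Si in Na0.73Ca0.27Al1.27Si2.73O8: molar mass 266.535 g/mol; 2.73×28.085 = 76.672 g → 28.77 wt%.
Difference = 24.27 − 28.77 = -4.50 percentage points.

-4.50 percentage points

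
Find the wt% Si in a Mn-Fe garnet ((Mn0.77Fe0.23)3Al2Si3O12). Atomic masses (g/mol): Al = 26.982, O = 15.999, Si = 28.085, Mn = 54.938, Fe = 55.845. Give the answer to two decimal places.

17.00 weight percent

Formula mass = 2.31×54.938 + 0.69×55.845 + 2×26.982 + 3×28.085 + 12×15.999 = 495.647 g/mol, of which 84.255 g is Si.
So Si makes up 84.255/495.647 = 0.1700 of the mass, i.e. 17.00%.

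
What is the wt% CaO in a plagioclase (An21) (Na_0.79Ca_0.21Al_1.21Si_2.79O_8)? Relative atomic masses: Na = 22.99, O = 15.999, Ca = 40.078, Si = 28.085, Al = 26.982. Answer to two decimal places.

4.43 wt%

Molar mass of Na_0.79Ca_0.21Al_1.21Si_2.79O_8 = 0.79×22.99 + 0.21×40.078 + 1.21×26.982 + 2.79×28.085 + 8×15.999 = 265.576 g/mol.
Each formula unit contains 0.21 Ca, equivalent to 0.21/1 = 0.2100 mol CaO.
M(CaO) = 1×40.078 + 1×15.999 = 56.077 g/mol.
Mass of CaO per formula unit = 0.2100 × 56.077 = 11.776 g.
CaO wt% = 11.776 / 265.576 × 100 = 4.43%.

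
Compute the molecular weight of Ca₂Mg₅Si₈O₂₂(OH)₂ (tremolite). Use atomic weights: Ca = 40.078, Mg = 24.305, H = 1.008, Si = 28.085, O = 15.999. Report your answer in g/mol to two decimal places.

Ca: 2 × 40.078 = 80.1560
Mg: 5 × 24.305 = 121.5250
Si: 8 × 28.085 = 224.6800
O: 24 × 15.999 = 383.9760
H: 2 × 1.008 = 2.0160
Summing the contributions gives the formula mass.

812.35 g/mol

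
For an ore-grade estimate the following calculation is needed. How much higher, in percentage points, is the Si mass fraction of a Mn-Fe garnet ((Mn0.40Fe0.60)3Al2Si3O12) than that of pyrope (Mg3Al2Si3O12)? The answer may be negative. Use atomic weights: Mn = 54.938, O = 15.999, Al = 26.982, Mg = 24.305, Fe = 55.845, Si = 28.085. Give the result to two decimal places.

Si in (Mn0.40Fe0.60)3Al2Si3O12: molar mass 496.654 g/mol; 3×28.085 = 84.255 g → 16.96 wt%.
Si in Mg3Al2Si3O12: molar mass 403.122 g/mol; 3×28.085 = 84.255 g → 20.90 wt%.
Difference = 16.96 − 20.90 = -3.94 percentage points.

-3.94 percentage points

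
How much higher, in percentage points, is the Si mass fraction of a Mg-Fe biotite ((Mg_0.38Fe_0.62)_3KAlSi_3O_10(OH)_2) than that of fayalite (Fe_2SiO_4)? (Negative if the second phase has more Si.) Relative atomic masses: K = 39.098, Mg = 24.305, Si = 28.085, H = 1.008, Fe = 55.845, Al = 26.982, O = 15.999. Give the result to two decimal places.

First mineral: 84.255 g Si in 475.918 g formula = 17.70 wt% Si.
Second mineral: 28.085 g Si in 203.771 g formula = 13.78 wt% Si.
17.70% − 13.78% gives a difference of 3.92 percentage points.

3.92 percentage points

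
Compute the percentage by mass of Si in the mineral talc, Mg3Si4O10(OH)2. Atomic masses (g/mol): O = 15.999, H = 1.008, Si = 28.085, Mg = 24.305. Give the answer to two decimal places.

Molar mass of Mg3Si4O10(OH)2: 3*24.305 + 4*28.085 + 12*15.999 + 2*1.008 = 379.259 g/mol.
Mass of Si per formula unit: 4 × 28.085 = 112.340 g.
Weight fraction Si = 112.340 / 379.259 = 0.2962.

29.62 mass %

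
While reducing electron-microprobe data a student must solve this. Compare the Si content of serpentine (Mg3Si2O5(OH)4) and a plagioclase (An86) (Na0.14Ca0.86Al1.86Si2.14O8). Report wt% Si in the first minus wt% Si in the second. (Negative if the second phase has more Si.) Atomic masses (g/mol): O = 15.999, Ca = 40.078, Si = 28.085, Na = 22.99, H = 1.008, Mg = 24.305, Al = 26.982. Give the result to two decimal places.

M(Mg3Si2O5(OH)4) = 277.108 g/mol, so wt% Si = 56.170/277.108 × 100 = 20.27%.
M(Na0.14Ca0.86Al1.86Si2.14O8) = 275.966 g/mol, so wt% Si = 60.102/275.966 × 100 = 21.78%.
20.27 − 21.78 = -1.51 pp.

-1.51 percentage points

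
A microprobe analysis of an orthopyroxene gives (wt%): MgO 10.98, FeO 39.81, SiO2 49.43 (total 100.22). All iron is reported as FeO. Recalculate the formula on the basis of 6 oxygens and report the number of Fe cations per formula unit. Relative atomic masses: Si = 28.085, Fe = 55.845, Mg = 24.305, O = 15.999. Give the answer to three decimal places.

1.345 Fe apfu

10.98 wt% MgO ÷ 40.304 g/mol = 0.27243 mol, giving 0.27243 Mg and 0.27243 O.
39.81 wt% FeO ÷ 71.844 g/mol = 0.55412 mol, giving 0.55412 Fe and 0.55412 O.
49.43 wt% SiO2 ÷ 60.083 g/mol = 0.82270 mol, giving 0.82270 Si and 1.64540 O.
Oxygen sums to 2.47195; scaling by 6/2.47195 = 2.42723 puts the formula on 6 O.
Fe: 0.55412 × 2.42723 = 1.345 atoms per formula unit.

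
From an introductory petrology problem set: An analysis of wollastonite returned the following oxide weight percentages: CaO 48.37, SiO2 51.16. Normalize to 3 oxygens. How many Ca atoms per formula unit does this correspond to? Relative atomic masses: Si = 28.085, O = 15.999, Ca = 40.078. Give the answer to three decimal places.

1.009 Ca apfu

CaO: 48.37/56.077 = 0.86256 mol → 0.86256 mol Ca, 0.86256 mol O.
SiO2: 51.16/60.083 = 0.85149 mol → 0.85149 mol Si, 1.70298 mol O.
Total oxygen = 2.56554 mol. Normalization factor = 3/2.56554 = 1.16934.
Ca per 3 O = 0.86256 × 1.16934 = 1.009.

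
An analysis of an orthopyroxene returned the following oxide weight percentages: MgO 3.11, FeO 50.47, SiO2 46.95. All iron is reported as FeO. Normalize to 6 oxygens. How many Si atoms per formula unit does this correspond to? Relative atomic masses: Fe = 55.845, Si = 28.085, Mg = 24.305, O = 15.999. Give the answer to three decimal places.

2.002 Si apfu

MgO (M=40.304): mol = 0.07716; Mg = 0.07716, O = 0.07716.
FeO (M=71.844): mol = 0.70249; Fe = 0.70249, O = 0.70249.
SiO2 (M=60.083): mol = 0.78142; Si = 0.78142, O = 1.56284.
ΣO = 2.34249; factor = 6/ΣO = 2.56138.
Si apfu = 0.78142 × 2.56138 = 2.002.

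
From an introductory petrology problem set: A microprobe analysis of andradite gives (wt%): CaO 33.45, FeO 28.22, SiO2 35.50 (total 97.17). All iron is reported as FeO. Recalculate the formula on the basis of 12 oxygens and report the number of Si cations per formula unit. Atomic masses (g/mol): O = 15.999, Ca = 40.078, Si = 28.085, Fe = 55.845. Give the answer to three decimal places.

CaO: 33.45/56.077 = 0.59650 mol → 0.59650 mol Ca, 0.59650 mol O.
FeO: 28.22/71.844 = 0.39280 mol → 0.39280 mol Fe, 0.39280 mol O.
SiO2: 35.50/60.083 = 0.59085 mol → 0.59085 mol Si, 1.18170 mol O.
Total oxygen = 2.17100 mol. Normalization factor = 12/2.17100 = 5.52741.
Si per 12 O = 0.59085 × 5.52741 = 3.266.

3.266 Si apfu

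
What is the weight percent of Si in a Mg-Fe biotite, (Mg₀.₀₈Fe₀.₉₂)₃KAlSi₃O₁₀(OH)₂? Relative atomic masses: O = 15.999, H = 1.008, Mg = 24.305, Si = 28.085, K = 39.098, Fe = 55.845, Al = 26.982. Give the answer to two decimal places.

16.71 weight percent

M((Mg₀.₀₈Fe₀.₉₂)₃KAlSi₃O₁₀(OH)₂) = 504.304 g/mol.
Si contributes 3 × 28.085 = 84.255 g per mole.
84.255/504.304 = 0.1671 → 16.71%.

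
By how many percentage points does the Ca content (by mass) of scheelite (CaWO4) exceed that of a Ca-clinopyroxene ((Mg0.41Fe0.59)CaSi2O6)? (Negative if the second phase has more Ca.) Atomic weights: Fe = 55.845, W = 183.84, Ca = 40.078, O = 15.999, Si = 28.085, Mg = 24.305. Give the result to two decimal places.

-3.12 percentage points

Ca in CaWO4: molar mass 287.914 g/mol; 1×40.078 = 40.078 g → 13.92 wt%.
Ca in (Mg0.41Fe0.59)CaSi2O6: molar mass 235.156 g/mol; 1×40.078 = 40.078 g → 17.04 wt%.
Difference = 13.92 − 17.04 = -3.12 percentage points.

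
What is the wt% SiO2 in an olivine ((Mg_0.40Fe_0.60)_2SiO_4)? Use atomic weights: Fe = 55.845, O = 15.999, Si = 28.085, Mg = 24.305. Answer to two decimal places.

Molar mass of (Mg_0.40Fe_0.60)_2SiO_4 = 0.80·24.305 + 1.20·55.845 + 1·28.085 + 4·15.999 = 178.539 g/mol.
Each formula unit contains 1 Si, equivalent to 1/1 = 1.0000 mol SiO2.
M(SiO2) = 1×28.085 + 2×15.999 = 60.083 g/mol.
Mass of SiO2 per formula unit = 1.0000 × 60.083 = 60.083 g.
SiO2 wt% = 60.083 / 178.539 × 100 = 33.65%.

33.65 wt%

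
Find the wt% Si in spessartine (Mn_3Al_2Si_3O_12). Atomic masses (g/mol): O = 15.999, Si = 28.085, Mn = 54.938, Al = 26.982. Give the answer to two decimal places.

17.02 weight percent

Molar mass of Mn_3Al_2Si_3O_12: 3·54.938 + 2·26.982 + 3·28.085 + 12·15.999 = 495.021 g/mol.
Mass of Si per formula unit: 3 × 28.085 = 84.255 g.
Weight fraction Si = 84.255 / 495.021 = 0.1702.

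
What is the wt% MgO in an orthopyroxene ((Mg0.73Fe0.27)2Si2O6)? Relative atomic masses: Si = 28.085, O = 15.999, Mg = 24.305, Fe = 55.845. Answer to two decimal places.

27.02 wt%

M((Mg0.73Fe0.27)2Si2O6) = 217.806 g/mol; M(MgO) = 40.304 g/mol.
Moles MgO per formula unit = 1.46 Mg ÷ 1 = 1.4600.
MgO fraction = (1.4600 × 40.304) / 217.806 = 58.844/217.806 = 0.2702.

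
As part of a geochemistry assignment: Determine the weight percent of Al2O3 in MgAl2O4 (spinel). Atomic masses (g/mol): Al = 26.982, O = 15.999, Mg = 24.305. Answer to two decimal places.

71.67 wt%

Formula mass = 142.265 g/mol.
2 Al → 1.0000 mol Al2O3 per formula unit; M(Al2O3) = 101.961, so Al2O3 mass = 101.961 g.
101.961/142.265 × 100 = 71.67 wt%.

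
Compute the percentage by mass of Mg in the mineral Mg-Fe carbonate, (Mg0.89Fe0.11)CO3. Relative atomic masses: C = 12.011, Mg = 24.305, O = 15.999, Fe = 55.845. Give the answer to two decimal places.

Molar mass of (Mg0.89Fe0.11)CO3: 0.89×24.305 + 0.11×55.845 + 1×12.011 + 3×15.999 = 87.782 g/mol.
Mass of Mg per formula unit: 0.89 × 24.305 = 21.631 g.
Weight fraction Mg = 21.631 / 87.782 = 0.2464.

24.64 wt%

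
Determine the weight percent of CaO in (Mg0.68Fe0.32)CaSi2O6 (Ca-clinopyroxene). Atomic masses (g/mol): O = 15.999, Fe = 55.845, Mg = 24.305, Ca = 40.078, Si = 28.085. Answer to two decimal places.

24.74 wt%

M((Mg0.68Fe0.32)CaSi2O6) = 226.640 g/mol; M(CaO) = 56.077 g/mol.
Moles CaO per formula unit = 1 Ca ÷ 1 = 1.0000.
CaO fraction = (1.0000 × 56.077) / 226.640 = 56.077/226.640 = 0.2474.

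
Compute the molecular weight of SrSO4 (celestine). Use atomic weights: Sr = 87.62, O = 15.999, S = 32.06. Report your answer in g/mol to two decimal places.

Sr: 1 × 87.62 = 87.6200
S: 1 × 32.06 = 32.0600
O: 4 × 15.999 = 63.9960
Summing the contributions gives the formula mass.

183.68 g/mol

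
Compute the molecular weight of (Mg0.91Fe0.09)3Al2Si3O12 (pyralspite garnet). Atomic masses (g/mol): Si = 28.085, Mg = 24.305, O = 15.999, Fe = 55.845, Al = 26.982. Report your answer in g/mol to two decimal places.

411.64 g/mol

M = 2.73·24.305 + 0.27·55.845 + 2·26.982 + 3·28.085 + 12·15.999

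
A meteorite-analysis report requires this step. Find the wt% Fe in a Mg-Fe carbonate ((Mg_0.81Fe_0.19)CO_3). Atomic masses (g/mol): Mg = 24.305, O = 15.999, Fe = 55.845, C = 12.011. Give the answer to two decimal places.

Molar mass of (Mg_0.81Fe_0.19)CO_3: 0.81*24.305 + 0.19*55.845 + 1*12.011 + 3*15.999 = 90.306 g/mol.
Mass of Fe per formula unit: 0.19 × 55.845 = 10.611 g.
Weight fraction Fe = 10.611 / 90.306 = 0.1175.

11.75 mass %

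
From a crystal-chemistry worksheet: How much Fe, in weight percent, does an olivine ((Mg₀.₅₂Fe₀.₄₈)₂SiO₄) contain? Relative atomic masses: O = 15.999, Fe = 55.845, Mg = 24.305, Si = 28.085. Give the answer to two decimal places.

31.36 weight percent

Molar mass of (Mg₀.₅₂Fe₀.₄₈)₂SiO₄: 1.04*24.305 + 0.96*55.845 + 1*28.085 + 4*15.999 = 170.969 g/mol.
Mass of Fe per formula unit: 0.96 × 55.845 = 53.611 g.
Weight fraction Fe = 53.611 / 170.969 = 0.3136.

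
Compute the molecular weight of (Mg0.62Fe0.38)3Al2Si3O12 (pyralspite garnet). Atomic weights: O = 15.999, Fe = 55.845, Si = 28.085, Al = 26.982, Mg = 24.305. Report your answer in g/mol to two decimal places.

439.08 g/mol

Mg: 1.86 × 24.305 = 45.2073
Fe: 1.14 × 55.845 = 63.6633
Al: 2 × 26.982 = 53.9640
Si: 3 × 28.085 = 84.2550
O: 12 × 15.999 = 191.9880
Summing the contributions gives the formula mass.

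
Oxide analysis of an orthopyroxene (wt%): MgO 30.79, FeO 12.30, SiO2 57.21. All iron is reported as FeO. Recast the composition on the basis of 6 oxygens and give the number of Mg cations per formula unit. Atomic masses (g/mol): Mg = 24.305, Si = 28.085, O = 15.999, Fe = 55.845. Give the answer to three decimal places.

1.614 Mg apfu

MgO (M=40.304): mol = 0.76394; Mg = 0.76394, O = 0.76394.
FeO (M=71.844): mol = 0.17120; Fe = 0.17120, O = 0.17120.
SiO2 (M=60.083): mol = 0.95218; Si = 0.95218, O = 1.90436.
ΣO = 2.83950; factor = 6/ΣO = 2.11305.
Mg apfu = 0.76394 × 2.11305 = 1.614.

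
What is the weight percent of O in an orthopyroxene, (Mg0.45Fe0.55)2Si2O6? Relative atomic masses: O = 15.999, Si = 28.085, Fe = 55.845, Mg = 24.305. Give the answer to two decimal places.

Molar mass of (Mg0.45Fe0.55)2Si2O6: 0.90*24.305 + 1.10*55.845 + 2*28.085 + 6*15.999 = 235.468 g/mol.
Mass of O per formula unit: 6 × 15.999 = 95.994 g.
Weight fraction O = 95.994 / 235.468 = 0.4077.

40.77 weight percent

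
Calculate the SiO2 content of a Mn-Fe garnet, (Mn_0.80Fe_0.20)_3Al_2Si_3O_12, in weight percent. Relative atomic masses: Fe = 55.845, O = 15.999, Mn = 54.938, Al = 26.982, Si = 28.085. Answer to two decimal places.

36.37 wt%

M((Mn_0.80Fe_0.20)_3Al_2Si_3O_12) = 495.565 g/mol; M(SiO2) = 60.083 g/mol.
Moles SiO2 per formula unit = 3 Si ÷ 1 = 3.0000.
SiO2 fraction = (3.0000 × 60.083) / 495.565 = 180.249/495.565 = 0.3637.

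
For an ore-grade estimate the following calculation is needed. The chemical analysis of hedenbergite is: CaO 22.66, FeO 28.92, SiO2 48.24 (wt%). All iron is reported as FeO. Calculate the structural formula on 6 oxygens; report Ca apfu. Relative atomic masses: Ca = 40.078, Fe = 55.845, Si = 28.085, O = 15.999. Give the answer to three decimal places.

CaO (M=56.077): mol = 0.40409; Ca = 0.40409, O = 0.40409.
FeO (M=71.844): mol = 0.40254; Fe = 0.40254, O = 0.40254.
SiO2 (M=60.083): mol = 0.80289; Si = 0.80289, O = 1.60578.
ΣO = 2.41241; factor = 6/ΣO = 2.48714.
Ca apfu = 0.40409 × 2.48714 = 1.005.

1.005 Ca apfu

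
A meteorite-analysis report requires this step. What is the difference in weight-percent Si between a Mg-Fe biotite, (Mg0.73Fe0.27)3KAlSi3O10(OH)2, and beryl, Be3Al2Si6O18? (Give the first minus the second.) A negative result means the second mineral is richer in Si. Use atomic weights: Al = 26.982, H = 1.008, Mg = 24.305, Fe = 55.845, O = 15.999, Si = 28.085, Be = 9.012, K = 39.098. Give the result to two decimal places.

-12.32 percentage points

M((Mg0.73Fe0.27)3KAlSi3O10(OH)2) = 442.801 g/mol, so wt% Si = 84.255/442.801 × 100 = 19.03%.
M(Be3Al2Si6O18) = 537.492 g/mol, so wt% Si = 168.510/537.492 × 100 = 31.35%.
19.03 − 31.35 = -12.32 pp.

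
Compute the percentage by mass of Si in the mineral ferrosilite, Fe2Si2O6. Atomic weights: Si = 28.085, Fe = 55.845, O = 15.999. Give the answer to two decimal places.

21.29 mass %

M(Fe2Si2O6) = 263.854 g/mol.
Si contributes 2 × 28.085 = 56.170 g per mole.
56.170/263.854 = 0.2129 → 21.29%.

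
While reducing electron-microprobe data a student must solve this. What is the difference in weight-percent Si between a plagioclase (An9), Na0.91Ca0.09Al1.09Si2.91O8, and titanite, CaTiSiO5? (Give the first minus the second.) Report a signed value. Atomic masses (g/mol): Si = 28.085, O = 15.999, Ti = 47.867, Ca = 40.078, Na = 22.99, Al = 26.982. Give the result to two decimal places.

M(Na0.91Ca0.09Al1.09Si2.91O8) = 263.658 g/mol, so wt% Si = 81.727/263.658 × 100 = 31.00%.
M(CaTiSiO5) = 196.025 g/mol, so wt% Si = 28.085/196.025 × 100 = 14.33%.
31.00 − 14.33 = 16.67 pp.

16.67 percentage points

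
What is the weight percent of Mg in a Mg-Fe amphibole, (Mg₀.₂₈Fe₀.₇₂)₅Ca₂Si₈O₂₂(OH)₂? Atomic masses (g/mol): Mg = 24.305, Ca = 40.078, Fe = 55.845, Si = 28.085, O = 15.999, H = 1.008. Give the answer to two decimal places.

Molar mass of (Mg₀.₂₈Fe₀.₇₂)₅Ca₂Si₈O₂₂(OH)₂: 1.40·24.305 + 3.60·55.845 + 2·40.078 + 8·28.085 + 24·15.999 + 2·1.008 = 925.897 g/mol.
Mass of Mg per formula unit: 1.40 × 24.305 = 34.027 g.
Weight fraction Mg = 34.027 / 925.897 = 0.0368.

3.68 wt%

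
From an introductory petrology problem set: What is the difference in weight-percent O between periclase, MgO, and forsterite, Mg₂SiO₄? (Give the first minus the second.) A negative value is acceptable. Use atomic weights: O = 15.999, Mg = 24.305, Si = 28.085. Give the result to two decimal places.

-5.79 percentage points

M(MgO) = 40.304 g/mol, so wt% O = 15.999/40.304 × 100 = 39.70%.
M(Mg₂SiO₄) = 140.691 g/mol, so wt% O = 63.996/140.691 × 100 = 45.49%.
39.70 − 45.49 = -5.79 pp.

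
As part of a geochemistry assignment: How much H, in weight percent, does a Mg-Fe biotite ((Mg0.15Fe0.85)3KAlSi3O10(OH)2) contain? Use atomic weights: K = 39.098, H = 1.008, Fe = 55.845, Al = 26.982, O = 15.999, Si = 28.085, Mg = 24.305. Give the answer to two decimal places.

Formula mass = 0.45·24.305 + 2.55·55.845 + 1·39.098 + 1·26.982 + 3·28.085 + 12·15.999 + 2·1.008 = 497.681 g/mol, of which 2.016 g is H.
So H makes up 2.016/497.681 = 0.0041 of the mass, i.e. 0.41%.

0.41 weight percent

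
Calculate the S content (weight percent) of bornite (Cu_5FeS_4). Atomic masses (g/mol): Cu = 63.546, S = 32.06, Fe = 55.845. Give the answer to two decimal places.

25.56 weight percent

M(Cu_5FeS_4) = 501.815 g/mol.
S contributes 4 × 32.06 = 128.240 g per mole.
128.240/501.815 = 0.2556 → 25.56%.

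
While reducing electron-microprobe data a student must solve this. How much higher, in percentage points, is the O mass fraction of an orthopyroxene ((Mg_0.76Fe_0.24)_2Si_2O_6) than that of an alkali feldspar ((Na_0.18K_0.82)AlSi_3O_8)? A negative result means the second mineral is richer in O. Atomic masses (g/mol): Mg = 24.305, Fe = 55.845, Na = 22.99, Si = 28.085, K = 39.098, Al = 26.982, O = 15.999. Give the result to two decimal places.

-2.01 percentage points

M((Mg_0.76Fe_0.24)_2Si_2O_6) = 215.913 g/mol, so wt% O = 95.994/215.913 × 100 = 44.46%.
M((Na_0.18K_0.82)AlSi_3O_8) = 275.428 g/mol, so wt% O = 127.992/275.428 × 100 = 46.47%.
44.46 − 46.47 = -2.01 pp.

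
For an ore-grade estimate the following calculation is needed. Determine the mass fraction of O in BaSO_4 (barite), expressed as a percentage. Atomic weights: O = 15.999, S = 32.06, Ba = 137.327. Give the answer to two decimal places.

Molar mass of BaSO_4: 1·137.327 + 1·32.06 + 4·15.999 = 233.383 g/mol.
Mass of O per formula unit: 4 × 15.999 = 63.996 g.
Weight fraction O = 63.996 / 233.383 = 0.2742.

27.42 wt%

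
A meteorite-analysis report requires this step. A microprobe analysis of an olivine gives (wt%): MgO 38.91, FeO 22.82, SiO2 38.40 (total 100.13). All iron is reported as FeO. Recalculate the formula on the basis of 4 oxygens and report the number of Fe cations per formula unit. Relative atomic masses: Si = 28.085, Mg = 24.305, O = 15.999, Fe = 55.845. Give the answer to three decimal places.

0.496 Fe apfu

MgO (M=40.304): mol = 0.96541; Mg = 0.96541, O = 0.96541.
FeO (M=71.844): mol = 0.31763; Fe = 0.31763, O = 0.31763.
SiO2 (M=60.083): mol = 0.63912; Si = 0.63912, O = 1.27824.
ΣO = 2.56128; factor = 4/ΣO = 1.56172.
Fe apfu = 0.31763 × 1.56172 = 0.496.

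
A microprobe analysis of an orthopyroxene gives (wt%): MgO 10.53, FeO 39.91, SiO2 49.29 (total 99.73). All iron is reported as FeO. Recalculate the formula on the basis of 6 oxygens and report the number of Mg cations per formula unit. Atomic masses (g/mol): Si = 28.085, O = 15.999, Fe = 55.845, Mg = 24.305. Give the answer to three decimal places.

0.638 Mg apfu

MgO (M=40.304): mol = 0.26126; Mg = 0.26126, O = 0.26126.
FeO (M=71.844): mol = 0.55551; Fe = 0.55551, O = 0.55551.
SiO2 (M=60.083): mol = 0.82037; Si = 0.82037, O = 1.64074.
ΣO = 2.45751; factor = 6/ΣO = 2.44150.
Mg apfu = 0.26126 × 2.44150 = 0.638.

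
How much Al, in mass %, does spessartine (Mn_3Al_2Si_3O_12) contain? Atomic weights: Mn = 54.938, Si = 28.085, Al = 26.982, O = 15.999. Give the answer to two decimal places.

Molar mass of Mn_3Al_2Si_3O_12: 3*54.938 + 2*26.982 + 3*28.085 + 12*15.999 = 495.021 g/mol.
Mass of Al per formula unit: 2 × 26.982 = 53.964 g.
Weight fraction Al = 53.964 / 495.021 = 0.1090.

10.90 mass %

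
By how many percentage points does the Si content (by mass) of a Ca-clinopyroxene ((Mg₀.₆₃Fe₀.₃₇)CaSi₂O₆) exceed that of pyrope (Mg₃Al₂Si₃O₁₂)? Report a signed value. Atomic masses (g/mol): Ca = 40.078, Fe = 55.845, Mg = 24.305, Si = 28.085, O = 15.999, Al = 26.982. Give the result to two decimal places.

First mineral: 56.170 g Si in 228.217 g formula = 24.61 wt% Si.
Second mineral: 84.255 g Si in 403.122 g formula = 20.90 wt% Si.
24.61% − 20.90% gives a difference of 3.71 percentage points.

3.71 percentage points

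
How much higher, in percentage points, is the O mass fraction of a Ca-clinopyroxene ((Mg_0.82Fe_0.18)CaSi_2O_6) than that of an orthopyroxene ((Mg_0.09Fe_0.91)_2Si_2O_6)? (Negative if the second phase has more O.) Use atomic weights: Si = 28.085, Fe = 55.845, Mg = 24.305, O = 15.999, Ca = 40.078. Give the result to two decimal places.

First mineral: 95.994 g O in 222.224 g formula = 43.20 wt% O.
Second mineral: 95.994 g O in 258.177 g formula = 37.18 wt% O.
43.20% − 37.18% gives a difference of 6.02 percentage points.

6.02 percentage points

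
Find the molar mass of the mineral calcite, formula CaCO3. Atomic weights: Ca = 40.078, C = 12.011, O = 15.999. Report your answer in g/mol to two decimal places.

100.09 g/mol

The formula mass is the sum 1×40.078 + 1×12.011 + 3×15.999.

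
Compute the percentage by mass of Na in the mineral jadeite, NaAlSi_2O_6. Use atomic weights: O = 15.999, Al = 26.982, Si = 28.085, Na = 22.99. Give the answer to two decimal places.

M(NaAlSi_2O_6) = 202.136 g/mol.
Na contributes 1 × 22.99 = 22.990 g per mole.
22.990/202.136 = 0.1137 → 11.37%.

11.37 weight percent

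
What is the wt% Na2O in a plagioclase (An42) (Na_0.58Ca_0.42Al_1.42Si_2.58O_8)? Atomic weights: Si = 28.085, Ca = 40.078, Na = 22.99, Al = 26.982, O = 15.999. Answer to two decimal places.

Formula mass = 268.933 g/mol.
0.58 Na → 0.2900 mol Na2O per formula unit; M(Na2O) = 61.979, so Na2O mass = 17.974 g.
17.974/268.933 × 100 = 6.68 wt%.

6.68 wt%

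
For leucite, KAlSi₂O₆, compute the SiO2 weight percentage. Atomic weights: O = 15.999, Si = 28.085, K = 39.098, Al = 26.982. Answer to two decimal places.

M(KAlSi₂O₆) = 218.244 g/mol; M(SiO2) = 60.083 g/mol.
Moles SiO2 per formula unit = 2 Si ÷ 1 = 2.0000.
SiO2 fraction = (2.0000 × 60.083) / 218.244 = 120.166/218.244 = 0.5506.

55.06 wt%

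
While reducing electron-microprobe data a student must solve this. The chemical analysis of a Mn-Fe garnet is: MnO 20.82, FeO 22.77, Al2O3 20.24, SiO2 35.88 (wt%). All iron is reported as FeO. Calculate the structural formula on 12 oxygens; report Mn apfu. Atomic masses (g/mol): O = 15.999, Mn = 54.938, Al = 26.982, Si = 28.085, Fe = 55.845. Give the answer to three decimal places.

MnO (M=70.937): mol = 0.29350; Mn = 0.29350, O = 0.29350.
FeO (M=71.844): mol = 0.31694; Fe = 0.31694, O = 0.31694.
Al2O3 (M=101.961): mol = 0.19851; Al = 0.39702, O = 0.59553.
SiO2 (M=60.083): mol = 0.59717; Si = 0.59717, O = 1.19434.
ΣO = 2.40031; factor = 12/ΣO = 4.99935.
Mn apfu = 0.29350 × 4.99935 = 1.467.

1.467 Mn apfu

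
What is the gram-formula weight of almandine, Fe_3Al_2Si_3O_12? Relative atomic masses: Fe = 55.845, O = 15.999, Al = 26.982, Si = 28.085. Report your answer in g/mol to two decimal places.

M = 3*55.845 + 2*26.982 + 3*28.085 + 12*15.999

497.74 g/mol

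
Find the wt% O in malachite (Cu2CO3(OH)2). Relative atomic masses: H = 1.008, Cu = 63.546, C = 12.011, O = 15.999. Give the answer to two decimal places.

Molar mass of Cu2CO3(OH)2: 2·63.546 + 1·12.011 + 5·15.999 + 2·1.008 = 221.114 g/mol.
Mass of O per formula unit: 5 × 15.999 = 79.995 g.
Weight fraction O = 79.995 / 221.114 = 0.3618.

36.18 weight percent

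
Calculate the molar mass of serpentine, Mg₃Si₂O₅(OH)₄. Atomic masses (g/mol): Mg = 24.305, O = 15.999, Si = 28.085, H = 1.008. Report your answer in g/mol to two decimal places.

277.11 g/mol

M = 3(24.305) + 2(28.085) + 9(15.999) + 4(1.008)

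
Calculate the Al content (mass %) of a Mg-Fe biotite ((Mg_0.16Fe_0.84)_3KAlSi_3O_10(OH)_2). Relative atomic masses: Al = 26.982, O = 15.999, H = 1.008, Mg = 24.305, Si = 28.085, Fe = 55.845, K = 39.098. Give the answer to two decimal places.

5.43 mass %

M((Mg_0.16Fe_0.84)_3KAlSi_3O_10(OH)_2) = 496.735 g/mol.
Al contributes 1 × 26.982 = 26.982 g per mole.
26.982/496.735 = 0.0543 → 5.43%.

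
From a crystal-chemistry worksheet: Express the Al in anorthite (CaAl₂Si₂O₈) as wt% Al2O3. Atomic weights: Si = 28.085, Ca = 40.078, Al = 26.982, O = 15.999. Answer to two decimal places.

36.65 wt%

Molar mass of CaAl₂Si₂O₈ = 1*40.078 + 2*26.982 + 2*28.085 + 8*15.999 = 278.204 g/mol.
Each formula unit contains 2 Al, equivalent to 2/2 = 1.0000 mol Al2O3.
M(Al2O3) = 2×26.982 + 3×15.999 = 101.961 g/mol.
Mass of Al2O3 per formula unit = 1.0000 × 101.961 = 101.961 g.
Al2O3 wt% = 101.961 / 278.204 × 100 = 36.65%.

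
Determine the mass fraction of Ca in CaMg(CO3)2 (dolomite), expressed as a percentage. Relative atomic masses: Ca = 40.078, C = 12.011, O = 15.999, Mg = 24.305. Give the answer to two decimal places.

M(CaMg(CO3)2) = 184.399 g/mol.
Ca contributes 1 × 40.078 = 40.078 g per mole.
40.078/184.399 = 0.2173 → 21.73%.

21.73 weight percent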